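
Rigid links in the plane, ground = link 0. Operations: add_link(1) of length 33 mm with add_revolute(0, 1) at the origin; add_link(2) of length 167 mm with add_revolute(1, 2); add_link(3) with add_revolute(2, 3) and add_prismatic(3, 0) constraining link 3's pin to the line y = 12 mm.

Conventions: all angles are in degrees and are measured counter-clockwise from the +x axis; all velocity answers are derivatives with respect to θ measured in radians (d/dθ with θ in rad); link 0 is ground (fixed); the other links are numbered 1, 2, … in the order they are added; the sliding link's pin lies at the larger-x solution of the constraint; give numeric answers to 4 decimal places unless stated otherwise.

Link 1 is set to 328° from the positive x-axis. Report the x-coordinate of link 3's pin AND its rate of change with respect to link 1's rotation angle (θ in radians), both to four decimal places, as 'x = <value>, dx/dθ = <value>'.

geometry: r = 33 mm, L = 167 mm, e = 12 mm
crank pin P = (r cos θ, r sin θ) = (27.985587, -17.487336)
h = r sin θ − e = -17.487336 − 12 = -29.487336
x = r cos θ + √(L² − h²) = 27.985587 + 164.376084 = 192.361671
dx/dθ = −r sin θ − h·r cos θ/√(L² − h²) (θ in radians; h = -29.487336) = 22.507655

x = 192.3617, dx/dθ = 22.5077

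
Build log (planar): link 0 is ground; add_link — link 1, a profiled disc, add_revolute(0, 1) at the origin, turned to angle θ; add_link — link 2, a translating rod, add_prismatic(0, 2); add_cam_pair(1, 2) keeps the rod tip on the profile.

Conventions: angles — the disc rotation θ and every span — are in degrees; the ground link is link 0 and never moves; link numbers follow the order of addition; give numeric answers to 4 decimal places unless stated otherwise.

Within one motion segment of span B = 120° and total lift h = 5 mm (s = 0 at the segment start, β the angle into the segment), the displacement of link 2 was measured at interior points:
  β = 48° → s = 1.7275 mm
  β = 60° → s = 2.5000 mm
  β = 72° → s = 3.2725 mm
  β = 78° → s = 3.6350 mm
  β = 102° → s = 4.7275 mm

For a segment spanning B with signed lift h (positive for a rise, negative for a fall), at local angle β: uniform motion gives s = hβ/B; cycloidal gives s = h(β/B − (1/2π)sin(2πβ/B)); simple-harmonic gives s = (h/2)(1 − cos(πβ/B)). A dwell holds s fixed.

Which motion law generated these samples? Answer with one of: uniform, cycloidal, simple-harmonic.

candidates at β/B = r: uniform s = h·r (linear in β); cycloidal s = h·(r − sin(2πr)/(2π)); simple-harmonic s = (h/2)(1 − cos(πr))
β=48°: printed 1.7275 | uniform 2.0000, cycloidal 1.5323, simple-harmonic 1.7275
β=60°: printed 2.5000 | uniform 2.5000, cycloidal 2.5000, simple-harmonic 2.5000
β=72°: printed 3.2725 | uniform 3.0000, cycloidal 3.4677, simple-harmonic 3.2725
β=78°: printed 3.6350 | uniform 3.2500, cycloidal 3.8938, simple-harmonic 3.6350
β=102°: printed 4.7275 | uniform 4.2500, cycloidal 4.8938, simple-harmonic 4.7275
only one law matches every sample → simple-harmonic

simple-harmonic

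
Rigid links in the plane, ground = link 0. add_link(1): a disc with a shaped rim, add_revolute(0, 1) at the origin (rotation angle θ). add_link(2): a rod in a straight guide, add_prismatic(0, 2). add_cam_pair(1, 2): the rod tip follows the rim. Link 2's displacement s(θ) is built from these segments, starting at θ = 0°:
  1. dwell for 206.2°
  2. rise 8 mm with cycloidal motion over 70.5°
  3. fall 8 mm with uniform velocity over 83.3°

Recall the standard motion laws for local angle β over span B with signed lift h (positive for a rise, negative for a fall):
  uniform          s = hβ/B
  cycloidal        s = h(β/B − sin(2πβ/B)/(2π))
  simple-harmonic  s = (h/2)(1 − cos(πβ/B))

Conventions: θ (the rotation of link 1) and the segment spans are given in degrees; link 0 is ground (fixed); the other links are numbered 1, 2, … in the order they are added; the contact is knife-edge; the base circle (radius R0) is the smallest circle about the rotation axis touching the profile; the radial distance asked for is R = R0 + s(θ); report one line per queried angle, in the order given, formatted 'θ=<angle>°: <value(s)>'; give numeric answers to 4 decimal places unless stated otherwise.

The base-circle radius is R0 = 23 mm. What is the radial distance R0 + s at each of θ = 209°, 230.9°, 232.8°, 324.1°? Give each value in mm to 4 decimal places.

segment 1 (0° to 206.2°, dwell): s unchanged at 0.0000
θ = 209° falls in segment 2 (206.2° to 276.7°, cycloidal, h = 8): β = 209 − 206.2 = 2.8°, B = 70.5°; Δs = 8·(0.0397 − sin(2π·0.0397)/(2π)) = 0.0033; s = 0.0000 + 0.0033 = 0.0033
θ = 230.9° falls in segment 2 (206.2° to 276.7°, cycloidal, h = 8): β = 230.9 − 206.2 = 24.7°, B = 70.5°; Δs = 8·(0.3504 − sin(2π·0.3504)/(2π)) = 1.7744; s = 0.0000 + 1.7744 = 1.7744
θ = 232.8° falls in segment 2 (206.2° to 276.7°, cycloidal, h = 8): β = 232.8 − 206.2 = 26.6°, B = 70.5°; Δs = 8·(0.3773 − sin(2π·0.3773)/(2π)) = 2.1313; s = 0.0000 + 2.1313 = 2.1313
segment 2 (206.2° to 276.7°, cycloidal, h = 8) is passed completely: s = 0.0000 + (8) = 8.0000
θ = 324.1° falls in segment 3 (276.7° to 360°, uniform, h = -8): β = 324.1 − 276.7 = 47.4°, B = 83.3°; Δs = -8·47.4/83.3 = -4.5522; s = 8.0000 − 4.5522 = 3.4478
θ=209°: R = R0 + s = 23 + 0.0033 = 23.0033
θ=230.9°: R = R0 + s = 23 + 1.7744 = 24.7744
θ=232.8°: R = R0 + s = 23 + 2.1313 = 25.1313
θ=324.1°: R = R0 + s = 23 + 3.4478 = 26.4478

θ=209°: 23.0033
θ=230.9°: 24.7744
θ=232.8°: 25.1313
θ=324.1°: 26.4478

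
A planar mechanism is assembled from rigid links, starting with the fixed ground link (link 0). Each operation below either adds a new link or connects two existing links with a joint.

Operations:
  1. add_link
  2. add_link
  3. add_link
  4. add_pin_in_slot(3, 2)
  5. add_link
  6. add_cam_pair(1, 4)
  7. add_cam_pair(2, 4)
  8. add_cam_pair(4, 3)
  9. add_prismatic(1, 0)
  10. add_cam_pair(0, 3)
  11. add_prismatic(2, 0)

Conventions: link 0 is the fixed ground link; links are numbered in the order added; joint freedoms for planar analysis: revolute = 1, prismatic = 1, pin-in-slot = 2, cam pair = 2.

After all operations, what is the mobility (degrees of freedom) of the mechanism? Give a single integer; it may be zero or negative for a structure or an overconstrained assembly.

L=1 J1=0 J2=0
add link → L=2 J1=0 J2=0
add link → L=3 J1=0 J2=0
add link → L=4 J1=0 J2=0
PS@3,2 dof=2 J2 → L=4 J1=0 J2=1
add link → L=5 J1=0 J2=1
C@1,4 dof=2 J2 → L=5 J1=0 J2=2
C@2,4 dof=2 J2 → L=5 J1=0 J2=3
C@4,3 dof=2 J2 → L=5 J1=0 J2=4
P@1,0 dof=1 J1 → L=5 J1=1 J2=4
C@0,3 dof=2 J2 → L=5 J1=1 J2=5
P@2,0 dof=1 J1 → L=5 J1=2 J2=5
M=3(L−1)−2J1−J2=3·4−2·2−5=3

M = 3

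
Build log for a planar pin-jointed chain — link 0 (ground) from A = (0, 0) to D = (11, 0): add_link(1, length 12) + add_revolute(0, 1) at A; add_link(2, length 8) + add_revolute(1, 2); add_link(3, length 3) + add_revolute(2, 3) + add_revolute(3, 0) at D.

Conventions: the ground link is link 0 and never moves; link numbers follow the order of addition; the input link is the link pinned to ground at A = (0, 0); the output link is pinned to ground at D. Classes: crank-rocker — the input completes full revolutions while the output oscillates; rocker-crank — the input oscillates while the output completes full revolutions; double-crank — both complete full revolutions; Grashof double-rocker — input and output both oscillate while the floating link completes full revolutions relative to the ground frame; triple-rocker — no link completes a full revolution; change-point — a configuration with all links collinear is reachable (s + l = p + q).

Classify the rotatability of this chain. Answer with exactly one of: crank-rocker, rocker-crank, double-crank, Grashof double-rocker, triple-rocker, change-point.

lengths: ground=11, input=12, coupler=8, output=3
sorted: s=3 (shortest), l=12 (longest), p+q=19
s + l = 15 vs p + q = 19
s + l < p + q (Grashof) with shortest = output link → rocker-crank

rocker-crank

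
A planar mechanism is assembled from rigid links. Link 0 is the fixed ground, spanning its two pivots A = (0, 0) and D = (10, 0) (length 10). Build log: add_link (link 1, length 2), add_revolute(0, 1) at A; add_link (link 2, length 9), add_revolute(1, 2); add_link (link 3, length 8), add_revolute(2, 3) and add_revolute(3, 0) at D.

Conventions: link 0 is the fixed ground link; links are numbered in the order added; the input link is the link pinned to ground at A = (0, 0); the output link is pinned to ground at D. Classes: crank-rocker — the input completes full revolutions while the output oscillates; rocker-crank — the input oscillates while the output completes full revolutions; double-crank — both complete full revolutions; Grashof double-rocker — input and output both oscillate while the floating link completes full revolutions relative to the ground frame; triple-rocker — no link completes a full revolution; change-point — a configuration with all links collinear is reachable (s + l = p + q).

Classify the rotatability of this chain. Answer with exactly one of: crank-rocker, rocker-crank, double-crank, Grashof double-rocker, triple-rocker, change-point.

lengths: ground=10, input=2, coupler=9, output=8
sorted: s=2 (shortest), l=10 (longest), p+q=17
s + l = 12 vs p + q = 17
s + l < p + q (Grashof) with shortest = input link → crank-rocker

crank-rocker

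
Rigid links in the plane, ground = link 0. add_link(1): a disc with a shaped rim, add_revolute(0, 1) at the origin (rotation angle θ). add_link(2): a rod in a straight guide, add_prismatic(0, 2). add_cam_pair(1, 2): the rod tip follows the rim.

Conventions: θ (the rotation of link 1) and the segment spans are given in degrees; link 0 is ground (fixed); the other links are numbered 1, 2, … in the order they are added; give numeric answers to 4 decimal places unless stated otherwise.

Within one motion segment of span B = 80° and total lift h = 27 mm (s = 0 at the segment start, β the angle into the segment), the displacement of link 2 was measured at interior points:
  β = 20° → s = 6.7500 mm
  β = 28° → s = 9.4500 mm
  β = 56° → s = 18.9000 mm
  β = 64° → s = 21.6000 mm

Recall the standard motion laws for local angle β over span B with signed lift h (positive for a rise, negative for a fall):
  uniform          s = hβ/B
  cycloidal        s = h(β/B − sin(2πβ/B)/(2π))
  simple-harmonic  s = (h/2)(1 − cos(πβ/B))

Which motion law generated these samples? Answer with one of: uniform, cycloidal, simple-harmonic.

candidates at β/B = r: uniform s = h·r (linear in β); cycloidal s = h·(r − sin(2πr)/(2π)); simple-harmonic s = (h/2)(1 − cos(πr))
β=20°: printed 6.7500 | uniform 6.7500, cycloidal 2.4528, simple-harmonic 3.9541
β=28°: printed 9.4500 | uniform 9.4500, cycloidal 5.9735, simple-harmonic 7.3711
β=56°: printed 18.9000 | uniform 18.9000, cycloidal 22.9869, simple-harmonic 21.4351
β=64°: printed 21.6000 | uniform 21.6000, cycloidal 25.6869, simple-harmonic 24.4217
only one law matches every sample → uniform

uniform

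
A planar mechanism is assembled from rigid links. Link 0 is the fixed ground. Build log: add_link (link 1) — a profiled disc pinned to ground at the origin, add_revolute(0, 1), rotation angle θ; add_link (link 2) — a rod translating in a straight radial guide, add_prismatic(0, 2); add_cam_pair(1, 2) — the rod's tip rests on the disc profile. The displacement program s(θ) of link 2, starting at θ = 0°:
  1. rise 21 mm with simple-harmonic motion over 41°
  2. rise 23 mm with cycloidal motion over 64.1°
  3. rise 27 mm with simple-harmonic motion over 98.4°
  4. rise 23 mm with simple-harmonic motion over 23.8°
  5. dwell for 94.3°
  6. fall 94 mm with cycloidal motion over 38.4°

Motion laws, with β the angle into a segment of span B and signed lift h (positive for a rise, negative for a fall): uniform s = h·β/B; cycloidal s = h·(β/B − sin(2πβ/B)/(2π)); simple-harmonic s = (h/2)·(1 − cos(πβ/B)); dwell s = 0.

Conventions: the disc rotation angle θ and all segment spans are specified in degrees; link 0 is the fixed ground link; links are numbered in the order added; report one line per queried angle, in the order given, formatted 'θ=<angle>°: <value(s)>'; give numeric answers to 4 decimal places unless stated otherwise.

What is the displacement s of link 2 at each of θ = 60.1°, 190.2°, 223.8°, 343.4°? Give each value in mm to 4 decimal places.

seg 1 [0°–41°] simple-harmonic, h=21: full span → s += 21 → s = 21.0000
seg 2 [41°–105.1°] cycloidal, h=23: θ=60.1° here. β=19.1, B=64.1. 23·(0.2980 − sin(2π·0.2980)/(2π)) = 3.3578 → s = 24.3578
seg 2 [41°–105.1°] cycloidal, h=23: full span → s += 23 → s = 44.0000
seg 3 [105.1°–203.5°] simple-harmonic, h=27: θ=190.2° here. β=85.1, B=98.4. 27/2·(1 − cos(π·0.8648)) = 25.8011 → s = 69.8011
seg 3 [105.1°–203.5°] simple-harmonic, h=27: full span → s += 27 → s = 71.0000
seg 4 [203.5°–227.3°] simple-harmonic, h=23: θ=223.8° here. β=20.3, B=23.8. 23/2·(1 − cos(π·0.8529)) = 21.7944 → s = 92.7944
seg 4 [203.5°–227.3°] simple-harmonic, h=23: full span → s += 23 → s = 94.0000
seg 5 [227.3°–321.6°] dwell: s stays 94.0000
seg 6 [321.6°–360°] cycloidal, h=-94: θ=343.4° here. β=21.8, B=38.4. -94·(0.5677 − sin(2π·0.5677)/(2π)) = -59.5389 → s = 34.4611

θ=60.1°: 24.3578
θ=190.2°: 69.8011
θ=223.8°: 92.7944
θ=343.4°: 34.4611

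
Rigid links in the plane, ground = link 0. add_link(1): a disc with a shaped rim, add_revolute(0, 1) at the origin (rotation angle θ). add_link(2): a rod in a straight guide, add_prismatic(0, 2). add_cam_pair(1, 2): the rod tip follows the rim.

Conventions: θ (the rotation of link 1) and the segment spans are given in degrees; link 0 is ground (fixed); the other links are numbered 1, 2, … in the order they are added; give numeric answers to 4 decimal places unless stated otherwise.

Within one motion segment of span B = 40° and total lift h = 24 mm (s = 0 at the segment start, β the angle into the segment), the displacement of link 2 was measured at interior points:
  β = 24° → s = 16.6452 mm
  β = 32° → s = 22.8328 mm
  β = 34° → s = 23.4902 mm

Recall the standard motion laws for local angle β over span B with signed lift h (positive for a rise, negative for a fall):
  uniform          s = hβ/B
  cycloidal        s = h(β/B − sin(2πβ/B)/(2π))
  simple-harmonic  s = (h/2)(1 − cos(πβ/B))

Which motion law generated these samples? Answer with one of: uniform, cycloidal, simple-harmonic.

candidates at β/B = r: uniform s = h·r (linear in β); cycloidal s = h·(r − sin(2πr)/(2π)); simple-harmonic s = (h/2)(1 − cos(πr))
β=24°: printed 16.6452 | uniform 14.4000, cycloidal 16.6452, simple-harmonic 15.7082
β=32°: printed 22.8328 | uniform 19.2000, cycloidal 22.8328, simple-harmonic 21.7082
β=34°: printed 23.4902 | uniform 20.4000, cycloidal 23.4902, simple-harmonic 22.6921
only one law matches every sample → cycloidal

cycloidal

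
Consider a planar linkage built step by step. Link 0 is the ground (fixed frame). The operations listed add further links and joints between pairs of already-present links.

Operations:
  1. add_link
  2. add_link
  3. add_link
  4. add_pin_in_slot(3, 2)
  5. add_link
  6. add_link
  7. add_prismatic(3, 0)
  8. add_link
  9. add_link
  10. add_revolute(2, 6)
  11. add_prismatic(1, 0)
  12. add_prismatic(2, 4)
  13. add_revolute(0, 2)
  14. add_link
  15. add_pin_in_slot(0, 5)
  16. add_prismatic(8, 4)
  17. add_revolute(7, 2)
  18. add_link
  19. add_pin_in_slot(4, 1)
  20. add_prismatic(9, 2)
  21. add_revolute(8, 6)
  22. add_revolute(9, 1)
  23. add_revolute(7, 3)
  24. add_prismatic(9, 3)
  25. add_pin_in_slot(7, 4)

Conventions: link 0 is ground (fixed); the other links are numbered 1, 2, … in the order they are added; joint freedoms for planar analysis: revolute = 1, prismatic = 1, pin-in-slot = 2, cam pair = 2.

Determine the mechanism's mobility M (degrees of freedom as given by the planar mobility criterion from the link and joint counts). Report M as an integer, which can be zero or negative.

L=1 J1=0 J2=0
add link → L=2 J1=0 J2=0
add link → L=3 J1=0 J2=0
add link → L=4 J1=0 J2=0
PS@3,2 dof=2 J2 → L=4 J1=0 J2=1
add link → L=5 J1=0 J2=1
add link → L=6 J1=0 J2=1
P@3,0 dof=1 J1 → L=6 J1=1 J2=1
add link → L=7 J1=1 J2=1
add link → L=8 J1=1 J2=1
R@2,6 dof=1 J1 → L=8 J1=2 J2=1
P@1,0 dof=1 J1 → L=8 J1=3 J2=1
P@2,4 dof=1 J1 → L=8 J1=4 J2=1
R@0,2 dof=1 J1 → L=8 J1=5 J2=1
add link → L=9 J1=5 J2=1
PS@0,5 dof=2 J2 → L=9 J1=5 J2=2
P@8,4 dof=1 J1 → L=9 J1=6 J2=2
R@7,2 dof=1 J1 → L=9 J1=7 J2=2
add link → L=10 J1=7 J2=2
PS@4,1 dof=2 J2 → L=10 J1=7 J2=3
P@9,2 dof=1 J1 → L=10 J1=8 J2=3
R@8,6 dof=1 J1 → L=10 J1=9 J2=3
R@9,1 dof=1 J1 → L=10 J1=10 J2=3
R@7,3 dof=1 J1 → L=10 J1=11 J2=3
P@9,3 dof=1 J1 → L=10 J1=12 J2=3
PS@7,4 dof=2 J2 → L=10 J1=12 J2=4
M=3(L−1)−2J1−J2=3·9−2·12−4=-1

M = -1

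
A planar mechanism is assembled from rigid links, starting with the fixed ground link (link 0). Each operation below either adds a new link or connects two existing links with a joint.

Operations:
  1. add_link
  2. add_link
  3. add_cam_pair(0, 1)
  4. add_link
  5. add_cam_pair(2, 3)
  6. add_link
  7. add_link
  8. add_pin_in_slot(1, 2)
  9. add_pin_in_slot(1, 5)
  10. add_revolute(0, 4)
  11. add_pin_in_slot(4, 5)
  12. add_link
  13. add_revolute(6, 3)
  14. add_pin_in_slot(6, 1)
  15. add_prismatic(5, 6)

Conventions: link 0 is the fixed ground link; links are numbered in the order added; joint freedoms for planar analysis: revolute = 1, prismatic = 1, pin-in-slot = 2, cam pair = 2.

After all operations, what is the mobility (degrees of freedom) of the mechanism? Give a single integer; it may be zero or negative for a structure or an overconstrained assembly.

L=1 J1=0 J2=0
add link → L=2 J1=0 J2=0
add link → L=3 J1=0 J2=0
C@0,1 dof=2 J2 → L=3 J1=0 J2=1
add link → L=4 J1=0 J2=1
C@2,3 dof=2 J2 → L=4 J1=0 J2=2
add link → L=5 J1=0 J2=2
add link → L=6 J1=0 J2=2
PS@1,2 dof=2 J2 → L=6 J1=0 J2=3
PS@1,5 dof=2 J2 → L=6 J1=0 J2=4
R@0,4 dof=1 J1 → L=6 J1=1 J2=4
PS@4,5 dof=2 J2 → L=6 J1=1 J2=5
add link → L=7 J1=1 J2=5
R@6,3 dof=1 J1 → L=7 J1=2 J2=5
PS@6,1 dof=2 J2 → L=7 J1=2 J2=6
P@5,6 dof=1 J1 → L=7 J1=3 J2=6
M=3(L−1)−2J1−J2=3·6−2·3−6=6

M = 6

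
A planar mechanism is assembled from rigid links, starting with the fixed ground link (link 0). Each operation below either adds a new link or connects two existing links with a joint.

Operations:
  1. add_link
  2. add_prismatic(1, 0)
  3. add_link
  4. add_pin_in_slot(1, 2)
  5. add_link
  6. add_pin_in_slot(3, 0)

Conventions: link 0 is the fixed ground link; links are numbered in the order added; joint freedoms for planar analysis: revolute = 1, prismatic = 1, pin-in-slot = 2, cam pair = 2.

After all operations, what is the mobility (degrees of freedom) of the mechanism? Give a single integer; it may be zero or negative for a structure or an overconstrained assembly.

L=1 J1=0 J2=0
add link → L=2 J1=0 J2=0
P@1,0 dof=1 J1 → L=2 J1=1 J2=0
add link → L=3 J1=1 J2=0
PS@1,2 dof=2 J2 → L=3 J1=1 J2=1
add link → L=4 J1=1 J2=1
PS@3,0 dof=2 J2 → L=4 J1=1 J2=2
M=3(L−1)−2J1−J2=3·3−2·1−2=5

M = 5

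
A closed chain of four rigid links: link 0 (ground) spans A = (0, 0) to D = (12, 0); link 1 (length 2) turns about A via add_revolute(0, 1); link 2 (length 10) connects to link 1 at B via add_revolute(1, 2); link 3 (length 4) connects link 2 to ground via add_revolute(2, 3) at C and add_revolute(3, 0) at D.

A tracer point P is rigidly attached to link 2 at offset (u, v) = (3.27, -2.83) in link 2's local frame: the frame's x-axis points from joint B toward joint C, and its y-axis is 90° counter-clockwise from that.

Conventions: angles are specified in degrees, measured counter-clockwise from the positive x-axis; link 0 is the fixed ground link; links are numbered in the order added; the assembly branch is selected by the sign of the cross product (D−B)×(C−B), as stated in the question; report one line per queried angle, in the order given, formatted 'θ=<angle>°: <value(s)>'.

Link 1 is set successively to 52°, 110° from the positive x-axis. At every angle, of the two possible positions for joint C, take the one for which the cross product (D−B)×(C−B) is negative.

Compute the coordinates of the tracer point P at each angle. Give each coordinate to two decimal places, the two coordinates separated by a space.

A=(0,0), D=(12.00,0)
θ=52°: B = A + 2.00·(cos52°, sin52°) = (1.2313, 1.5760)
θ=52°: |BD| = 10.8834
θ=52°: circle(B,10.00) ∩ circle(D,4.00): a=9.3008, h=3.6736
θ=52°:   candidates: C₊=(10.9660,3.8641) cross=39.981; C₋=(9.9021,-3.4057) cross=-39.981
θ=52°:   branch - wants cross < 0 → take C=(9.9021,-3.4057) (cross=-39.981)
θ=52°: ex = (C−B)/|BC| = (0.8671,-0.4982); ey = (0.4982,0.8671)
θ=52°: P = B + 3.27·ex + -2.83·ey = (2.6568,-2.5068)
θ=110°: B = A + 2.00·(cos110°, sin110°) = (-0.6840, 1.8794)
θ=110°: |BD| = 12.8225
θ=110°: circle(B,10.00) ∩ circle(D,4.00): a=9.6867, h=2.4833
θ=110°:   candidates: C₊=(9.2621,2.9161) cross=31.843; C₋=(8.5341,-1.9969) cross=-31.843
θ=110°:   branch - wants cross < 0 → take C=(8.5341,-1.9969) (cross=-31.843)
θ=110°: ex = (C−B)/|BC| = (0.9218,-0.3876); ey = (0.3876,0.9218)
θ=110°: P = B + 3.27·ex + -2.83·ey = (1.2333,-1.9969)

θ=52°: 2.66 -2.51
θ=110°: 1.23 -2.00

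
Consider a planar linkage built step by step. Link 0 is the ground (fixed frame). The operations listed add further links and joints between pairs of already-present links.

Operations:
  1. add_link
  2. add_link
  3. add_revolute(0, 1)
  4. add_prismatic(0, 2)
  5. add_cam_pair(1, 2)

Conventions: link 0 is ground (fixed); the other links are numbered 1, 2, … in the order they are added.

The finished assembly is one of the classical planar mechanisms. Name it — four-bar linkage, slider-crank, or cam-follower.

links: 3 (incl. ground); joints: 1 revolute, 1 prismatic, 1 higher (cam) pair, forming one closed loop
3 links, revolute + prismatic + higher pair in one loop → cam-follower

cam-follower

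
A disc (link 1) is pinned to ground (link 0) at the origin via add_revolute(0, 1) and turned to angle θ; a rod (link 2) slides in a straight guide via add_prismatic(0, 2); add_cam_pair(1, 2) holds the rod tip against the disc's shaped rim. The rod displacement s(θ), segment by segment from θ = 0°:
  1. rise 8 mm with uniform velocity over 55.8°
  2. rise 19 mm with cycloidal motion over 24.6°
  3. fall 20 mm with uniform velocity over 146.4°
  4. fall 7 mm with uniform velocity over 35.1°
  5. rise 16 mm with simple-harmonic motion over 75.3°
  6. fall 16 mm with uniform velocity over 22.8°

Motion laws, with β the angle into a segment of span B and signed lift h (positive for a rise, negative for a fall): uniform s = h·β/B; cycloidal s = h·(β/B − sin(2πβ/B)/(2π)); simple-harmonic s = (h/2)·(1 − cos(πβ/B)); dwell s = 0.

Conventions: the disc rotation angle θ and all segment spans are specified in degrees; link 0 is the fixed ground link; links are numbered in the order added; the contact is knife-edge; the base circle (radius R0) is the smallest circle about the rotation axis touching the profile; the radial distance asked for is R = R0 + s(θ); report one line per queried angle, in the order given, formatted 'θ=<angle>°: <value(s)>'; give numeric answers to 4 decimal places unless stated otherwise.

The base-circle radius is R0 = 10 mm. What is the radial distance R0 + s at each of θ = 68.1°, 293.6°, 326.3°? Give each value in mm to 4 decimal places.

segment 1 (0° to 55.8°, uniform, h = 8) is passed completely: s = 0.0000 + (8) = 8.0000
θ = 68.1° falls in segment 2 (55.8° to 80.4°, cycloidal, h = 19): β = 68.1 − 55.8 = 12.3°, B = 24.6°; Δs = 19·(0.5000 − sin(2π·0.5000)/(2π)) = 9.5000; s = 8.0000 + 9.5000 = 17.5000
segment 2 (55.8° to 80.4°, cycloidal, h = 19) is passed completely: s = 8.0000 + (19) = 27.0000
segment 3 (80.4° to 226.8°, uniform, h = -20) is passed completely: s = 27.0000 + (-20) = 7.0000
segment 4 (226.8° to 261.9°, uniform, h = -7) is passed completely: s = 7.0000 + (-7) = 0.0000
θ = 293.6° falls in segment 5 (261.9° to 337.2°, simple-harmonic, h = 16): β = 293.6 − 261.9 = 31.7°, B = 75.3°; Δs = 16/2·(1 − cos(π·0.4210)) = 6.0344; s = 0.0000 + 6.0344 = 6.0344
θ = 326.3° falls in segment 5 (261.9° to 337.2°, simple-harmonic, h = 16): β = 326.3 − 261.9 = 64.4°, B = 75.3°; Δs = 16/2·(1 − cos(π·0.8552)) = 15.1869; s = 0.0000 + 15.1869 = 15.1869
θ=68.1°: R = R0 + s = 10 + 17.5000 = 27.5000
θ=293.6°: R = R0 + s = 10 + 6.0344 = 16.0344
θ=326.3°: R = R0 + s = 10 + 15.1869 = 25.1869

θ=68.1°: 27.5000
θ=293.6°: 16.0344
θ=326.3°: 25.1869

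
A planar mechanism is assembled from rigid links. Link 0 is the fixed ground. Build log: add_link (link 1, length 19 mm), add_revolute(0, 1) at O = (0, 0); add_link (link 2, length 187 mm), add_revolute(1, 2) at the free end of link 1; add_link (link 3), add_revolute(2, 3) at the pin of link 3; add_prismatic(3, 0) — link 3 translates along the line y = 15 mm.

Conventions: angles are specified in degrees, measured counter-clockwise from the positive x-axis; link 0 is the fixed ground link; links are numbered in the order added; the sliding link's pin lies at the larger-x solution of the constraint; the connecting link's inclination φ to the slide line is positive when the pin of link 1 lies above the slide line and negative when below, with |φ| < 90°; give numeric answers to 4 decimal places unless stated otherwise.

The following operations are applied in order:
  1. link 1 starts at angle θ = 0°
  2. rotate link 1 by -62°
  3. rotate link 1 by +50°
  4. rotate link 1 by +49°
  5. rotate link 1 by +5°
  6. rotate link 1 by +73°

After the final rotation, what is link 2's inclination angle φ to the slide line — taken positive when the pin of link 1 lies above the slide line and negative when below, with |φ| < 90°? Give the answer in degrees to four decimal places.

geometry: r = 19 mm, L = 187 mm, e = 15 mm; θ starts at 0°
rotate link 1 by -62°: θ ← 0° -62° = -62°
rotate link 1 by +50°: θ ← -62° +50° = -12°
rotate link 1 by +49°: θ ← -12° +49° = 37°
rotate link 1 by +5°: θ ← 37° +5° = 42°
rotate link 1 by +73°: θ ← 42° +73° = 115°
h = r sin θ − e = 17.219848 − 15 = 2.219848
sin φ = h / L = 2.219848 / 187 = 0.01187084
φ = arcsin(0.01187084) = 0.680165°

0.6802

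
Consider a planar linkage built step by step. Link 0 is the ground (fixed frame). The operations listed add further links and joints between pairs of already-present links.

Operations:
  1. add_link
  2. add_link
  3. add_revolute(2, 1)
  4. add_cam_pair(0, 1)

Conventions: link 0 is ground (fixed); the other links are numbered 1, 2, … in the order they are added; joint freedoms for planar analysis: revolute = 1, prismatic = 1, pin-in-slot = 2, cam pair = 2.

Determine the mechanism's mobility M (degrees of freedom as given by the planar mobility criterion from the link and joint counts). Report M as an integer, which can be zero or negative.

ground; <1,0,0>
#1 <2,0,0>
#2 <3,0,0>
R:2↔1 J1 <3,1,0>
C:0↔1 J2 <3,1,1>
3×2 − 2×1 − 1×1 = 3

M = 3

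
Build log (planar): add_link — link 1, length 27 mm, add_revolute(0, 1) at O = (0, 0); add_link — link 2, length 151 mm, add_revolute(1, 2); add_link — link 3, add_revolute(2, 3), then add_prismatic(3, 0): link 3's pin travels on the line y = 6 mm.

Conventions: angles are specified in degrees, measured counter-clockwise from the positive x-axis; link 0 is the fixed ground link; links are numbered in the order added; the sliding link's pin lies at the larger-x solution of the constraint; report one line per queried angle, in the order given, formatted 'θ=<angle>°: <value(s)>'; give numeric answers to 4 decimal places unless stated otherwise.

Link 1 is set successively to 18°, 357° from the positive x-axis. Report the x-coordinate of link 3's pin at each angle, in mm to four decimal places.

geometry: r = 27 mm, L = 151 mm, e = 6 mm
θ=18°: crank pin P = (r cos θ, r sin θ) = (25.678526, 8.343459)
θ=18°: h = r sin θ − e = 8.343459 − 6 = 2.343459
θ=18°: x = r cos θ + √(L² − h²) = 25.678526 + 150.981814 = 176.660340
θ=357°: crank pin P = (r cos θ, r sin θ) = (26.962997, -1.413071)
θ=357°: h = r sin θ − e = -1.413071 − 6 = -7.413071
θ=357°: x = r cos θ + √(L² − h²) = 26.962997 + 150.817925 = 177.780922

θ=18°: 176.6603
θ=357°: 177.7809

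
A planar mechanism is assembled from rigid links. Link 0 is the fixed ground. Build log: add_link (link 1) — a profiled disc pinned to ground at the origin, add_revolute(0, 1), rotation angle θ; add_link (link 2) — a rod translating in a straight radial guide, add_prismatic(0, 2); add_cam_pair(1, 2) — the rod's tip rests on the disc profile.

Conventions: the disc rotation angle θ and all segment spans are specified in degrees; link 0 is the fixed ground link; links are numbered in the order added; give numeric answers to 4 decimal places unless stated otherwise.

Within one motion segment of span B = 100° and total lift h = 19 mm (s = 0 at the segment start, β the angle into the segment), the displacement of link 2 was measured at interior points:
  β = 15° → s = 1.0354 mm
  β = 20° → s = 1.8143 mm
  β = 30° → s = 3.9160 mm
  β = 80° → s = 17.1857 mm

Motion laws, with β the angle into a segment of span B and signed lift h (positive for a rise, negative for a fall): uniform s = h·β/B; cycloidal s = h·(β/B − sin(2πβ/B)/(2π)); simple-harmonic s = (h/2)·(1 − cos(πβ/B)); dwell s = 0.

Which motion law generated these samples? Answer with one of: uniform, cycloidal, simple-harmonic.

candidates at β/B = r: uniform s = h·r (linear in β); cycloidal s = h·(r − sin(2πr)/(2π)); simple-harmonic s = (h/2)(1 − cos(πr))
β=15°: printed 1.0354 | uniform 2.8500, cycloidal 0.4036, simple-harmonic 1.0354
β=20°: printed 1.8143 | uniform 3.8000, cycloidal 0.9241, simple-harmonic 1.8143
β=30°: printed 3.9160 | uniform 5.7000, cycloidal 2.8241, simple-harmonic 3.9160
β=80°: printed 17.1857 | uniform 15.2000, cycloidal 18.0759, simple-harmonic 17.1857
only one law matches every sample → simple-harmonic

simple-harmonic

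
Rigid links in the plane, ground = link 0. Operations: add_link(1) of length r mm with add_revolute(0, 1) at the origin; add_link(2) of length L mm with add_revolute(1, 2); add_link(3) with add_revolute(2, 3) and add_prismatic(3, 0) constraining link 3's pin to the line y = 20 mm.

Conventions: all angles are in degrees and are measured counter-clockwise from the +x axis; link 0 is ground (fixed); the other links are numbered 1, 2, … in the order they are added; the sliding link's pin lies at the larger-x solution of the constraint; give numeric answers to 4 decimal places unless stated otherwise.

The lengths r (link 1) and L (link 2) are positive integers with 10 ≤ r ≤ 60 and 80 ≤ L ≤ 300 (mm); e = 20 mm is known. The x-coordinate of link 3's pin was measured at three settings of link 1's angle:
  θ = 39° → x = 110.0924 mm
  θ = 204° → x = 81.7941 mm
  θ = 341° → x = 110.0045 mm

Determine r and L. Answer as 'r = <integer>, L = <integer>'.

constraint per measurement: (x − r cos θ)² + (r sin θ − e)² = L²
subtracting the θ₁ and θ₂ equations cancels the r² and L² terms:
r = (x₁² − x₂²) / (2[(x₁cos θ₁ + e sin θ₁) − (x₂cos θ₂ + e sin θ₂)]) = 15.0000 → r = 15
L² = (x₁ − r cos θ₁)² + (r sin θ₁ − e)² = 9801.0084 → L = 99.0000 → L = 99
check at θ₃=341°: x = 110.0045 (printed 110.0045) ✓

r = 15, L = 99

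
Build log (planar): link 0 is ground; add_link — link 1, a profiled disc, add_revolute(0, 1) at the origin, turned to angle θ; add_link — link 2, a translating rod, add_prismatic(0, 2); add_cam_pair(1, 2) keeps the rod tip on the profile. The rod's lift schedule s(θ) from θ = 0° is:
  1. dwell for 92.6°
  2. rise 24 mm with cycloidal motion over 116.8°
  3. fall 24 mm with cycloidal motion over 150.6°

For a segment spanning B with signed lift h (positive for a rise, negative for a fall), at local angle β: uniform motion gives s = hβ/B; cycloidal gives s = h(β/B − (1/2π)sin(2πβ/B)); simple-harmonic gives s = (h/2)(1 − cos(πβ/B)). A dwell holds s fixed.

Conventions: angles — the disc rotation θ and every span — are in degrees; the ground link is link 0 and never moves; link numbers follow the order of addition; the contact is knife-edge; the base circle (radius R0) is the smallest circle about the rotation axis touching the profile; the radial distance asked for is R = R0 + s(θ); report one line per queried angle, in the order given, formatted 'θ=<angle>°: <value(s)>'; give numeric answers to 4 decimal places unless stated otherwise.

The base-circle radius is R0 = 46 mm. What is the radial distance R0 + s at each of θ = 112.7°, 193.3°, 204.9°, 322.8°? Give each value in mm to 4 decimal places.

seg 1 [0°–92.6°] dwell: s stays 0.0000
seg 2 [92.6°–209.4°] cycloidal, h=24: θ=112.7° here. β=20.1, B=116.8. 24·(0.1721 − sin(2π·0.1721)/(2π)) = 0.7590 → s = 0.7590
seg 2 [92.6°–209.4°] cycloidal, h=24: θ=193.3° here. β=100.7, B=116.8. 24·(0.8622 − sin(2π·0.8622)/(2π)) = 23.6016 → s = 23.6016
seg 2 [92.6°–209.4°] cycloidal, h=24: θ=204.9° here. β=112.3, B=116.8. 24·(0.9615 − sin(2π·0.9615)/(2π)) = 23.9910 → s = 23.9910
seg 2 [92.6°–209.4°] cycloidal, h=24: full span → s += 24 → s = 24.0000
seg 3 [209.4°–360°] cycloidal, h=-24: θ=322.8° here. β=113.4, B=150.6. -24·(0.7530 − sin(2π·0.7530)/(2π)) = -21.8908 → s = 2.1092
θ=112.7°: R = R0 + s = 46 + 0.7590 = 46.7590
θ=193.3°: R = R0 + s = 46 + 23.6016 = 69.6016
θ=204.9°: R = R0 + s = 46 + 23.9910 = 69.9910
θ=322.8°: R = R0 + s = 46 + 2.1092 = 48.1092

θ=112.7°: 46.7590
θ=193.3°: 69.6016
θ=204.9°: 69.9910
θ=322.8°: 48.1092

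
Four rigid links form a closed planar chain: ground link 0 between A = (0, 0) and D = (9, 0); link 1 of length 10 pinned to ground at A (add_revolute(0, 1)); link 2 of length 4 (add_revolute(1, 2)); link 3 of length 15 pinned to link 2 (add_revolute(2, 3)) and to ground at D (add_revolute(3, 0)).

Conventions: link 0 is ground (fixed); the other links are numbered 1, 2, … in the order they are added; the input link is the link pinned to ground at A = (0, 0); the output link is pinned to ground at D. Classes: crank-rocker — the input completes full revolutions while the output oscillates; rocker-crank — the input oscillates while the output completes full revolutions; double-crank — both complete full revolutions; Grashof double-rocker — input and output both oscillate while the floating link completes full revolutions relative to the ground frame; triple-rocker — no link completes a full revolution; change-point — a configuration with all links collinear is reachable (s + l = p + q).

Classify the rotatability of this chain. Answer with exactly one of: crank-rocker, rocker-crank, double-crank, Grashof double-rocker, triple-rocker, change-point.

lengths: ground=9, input=10, coupler=4, output=15
sorted: s=4 (shortest), l=15 (longest), p+q=19
s + l = 19 vs p + q = 19
s + l = p + q → change-point (collinear configuration reachable)

change-point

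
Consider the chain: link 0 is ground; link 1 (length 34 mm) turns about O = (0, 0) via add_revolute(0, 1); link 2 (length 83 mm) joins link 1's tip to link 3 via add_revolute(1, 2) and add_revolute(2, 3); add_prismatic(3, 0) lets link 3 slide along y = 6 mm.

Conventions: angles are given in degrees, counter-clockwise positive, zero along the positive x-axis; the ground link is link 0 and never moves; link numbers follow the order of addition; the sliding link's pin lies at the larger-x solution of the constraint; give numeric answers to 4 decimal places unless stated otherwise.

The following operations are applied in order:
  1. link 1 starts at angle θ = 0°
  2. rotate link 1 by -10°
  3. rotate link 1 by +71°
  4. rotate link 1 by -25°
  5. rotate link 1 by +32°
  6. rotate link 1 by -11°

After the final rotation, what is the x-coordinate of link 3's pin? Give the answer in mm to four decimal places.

geometry: r = 34 mm, L = 83 mm, e = 6 mm; θ starts at 0°
rotate link 1 by -10°: θ ← 0° -10° = -10°
rotate link 1 by +71°: θ ← -10° +71° = 61°
rotate link 1 by -25°: θ ← 61° -25° = 36°
rotate link 1 by +32°: θ ← 36° +32° = 68°
rotate link 1 by -11°: θ ← 68° -11° = 57°
crank pin P = (r cos θ, r sin θ) = (18.517727, 28.514799)
h = r sin θ − e = 28.514799 − 6 = 22.514799
x = r cos θ + √(L² − h²) = 18.517727 + 79.887945 = 98.405673

98.4057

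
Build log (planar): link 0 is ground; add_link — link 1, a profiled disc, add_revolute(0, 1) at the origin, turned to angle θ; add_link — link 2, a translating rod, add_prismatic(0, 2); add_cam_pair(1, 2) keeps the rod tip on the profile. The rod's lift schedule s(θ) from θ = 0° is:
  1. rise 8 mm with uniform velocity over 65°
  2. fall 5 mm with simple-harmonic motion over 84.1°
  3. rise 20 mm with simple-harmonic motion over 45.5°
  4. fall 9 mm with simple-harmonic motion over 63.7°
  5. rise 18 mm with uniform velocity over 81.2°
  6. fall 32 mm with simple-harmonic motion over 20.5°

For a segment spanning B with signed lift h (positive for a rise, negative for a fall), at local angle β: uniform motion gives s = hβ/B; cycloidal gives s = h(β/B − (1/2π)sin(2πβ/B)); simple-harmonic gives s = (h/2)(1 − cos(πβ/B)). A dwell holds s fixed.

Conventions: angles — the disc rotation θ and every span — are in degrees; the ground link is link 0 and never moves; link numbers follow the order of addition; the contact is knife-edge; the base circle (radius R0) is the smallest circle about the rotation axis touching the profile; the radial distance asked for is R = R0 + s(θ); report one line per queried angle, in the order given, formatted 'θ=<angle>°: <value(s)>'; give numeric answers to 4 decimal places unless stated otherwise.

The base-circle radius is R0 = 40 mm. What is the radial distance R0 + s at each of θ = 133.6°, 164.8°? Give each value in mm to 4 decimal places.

seg 1 [0°–65°] uniform, h=8: full span → s += 8 → s = 8.0000
seg 2 [65°–149.1°] simple-harmonic, h=-5: θ=133.6° here. β=68.6, B=84.1. -5/2·(1 − cos(π·0.8157)) = -4.5925 → s = 3.4075
seg 2 [65°–149.1°] simple-harmonic, h=-5: full span → s += -5 → s = 3.0000
seg 3 [149.1°–194.6°] simple-harmonic, h=20: θ=164.8° here. β=15.7, B=45.5. 20/2·(1 − cos(π·0.3451)) = 5.3222 → s = 8.3222
θ=133.6°: R = R0 + s = 40 + 3.4075 = 43.4075
θ=164.8°: R = R0 + s = 40 + 8.3222 = 48.3222

θ=133.6°: 43.4075
θ=164.8°: 48.3222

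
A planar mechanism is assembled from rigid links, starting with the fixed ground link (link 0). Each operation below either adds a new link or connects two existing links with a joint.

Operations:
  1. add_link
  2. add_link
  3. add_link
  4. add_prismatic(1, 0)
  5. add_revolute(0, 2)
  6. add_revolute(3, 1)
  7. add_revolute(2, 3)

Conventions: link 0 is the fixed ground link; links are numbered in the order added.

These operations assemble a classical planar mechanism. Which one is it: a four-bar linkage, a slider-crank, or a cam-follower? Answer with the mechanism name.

links: 4 (incl. ground); joints: 3 revolute, 1 prismatic, 0 higher (cam) pair, forming one closed loop
4 links, 3 revolutes + 1 prismatic in one loop → slider-crank

slider-crank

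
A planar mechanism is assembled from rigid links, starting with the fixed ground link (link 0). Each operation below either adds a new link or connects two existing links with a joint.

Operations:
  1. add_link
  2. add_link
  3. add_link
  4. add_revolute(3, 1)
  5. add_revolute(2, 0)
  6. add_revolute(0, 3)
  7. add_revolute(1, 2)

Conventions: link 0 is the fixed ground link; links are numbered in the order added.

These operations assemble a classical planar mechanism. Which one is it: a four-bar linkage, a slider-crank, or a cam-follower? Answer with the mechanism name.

links: 4 (incl. ground); joints: 4 revolute, 0 prismatic, 0 higher (cam) pair, forming one closed loop
4 links in a single 4R loop → four-bar linkage

four-bar linkage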